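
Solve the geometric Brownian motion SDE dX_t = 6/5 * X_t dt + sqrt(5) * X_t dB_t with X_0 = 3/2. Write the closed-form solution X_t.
X_t = 3/2 * exp((-13/10) * t + (sqrt(5)) * B_t)

For GBM dX = mu X dt + sigma X dB with X_0 = x_0, apply Itô to Y = log X: dY = (mu - sigma^2/2) dt + sigma dB, so Y_t = log(x_0) + (mu - sigma^2/2) t + sigma B_t and hence X_t = x_0 * exp((mu - sigma^2/2) t + sigma B_t).
With mu = 6/5, sigma = sqrt(5), x_0 = 3/2, this gives:
  X_t = 3/2 * exp((-13/10) * t + (sqrt(5)) * B_t).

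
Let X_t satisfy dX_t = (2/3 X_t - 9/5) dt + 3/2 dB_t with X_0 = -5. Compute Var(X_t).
Var(X_t) = 27*exp(4*t/3)/16 - 27/16

The variance V(t) = Var(X_t) satisfies V'(t) = 2 a V(t) + c^2 with V(0) = 0 (drift coefficient is linear in X, diffusion is constant). With a = 2/3, c = 3/2, the solution is
  V(t) = (c^2 / (2 a)) * (exp(2 a t) - 1)
       = ((3/2)^2 / (2*(2/3))) * (exp((4/3) t) - 1)
       = 27*exp(4*t/3)/16 - 27/16.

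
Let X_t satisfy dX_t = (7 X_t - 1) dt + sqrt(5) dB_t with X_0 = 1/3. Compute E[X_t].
E[X_t] = 4*exp(7*t)/21 + 1/7

Taking expectations and using E[dB_t] = 0, the mean m(t) = E[X_t] satisfies the ODE m'(t) = a m(t) + b with m(0) = x_0. With a = 7, b = -1, x_0 = 1/3, the solution is
  m(t) = x_0 * exp(a t) + (b/a) * (exp(a t) - 1)
       = (1/3) * exp(7 t) + ((-1)/7) * (exp(7 t) - 1)
       = 4*exp(7*t)/21 + 1/7.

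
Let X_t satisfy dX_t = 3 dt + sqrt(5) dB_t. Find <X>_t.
<X>_t = 5*t

For an Itô process dX_t = a(t) dt + b(t) dB_t, the quadratic variation is <X>_t = int_0^t b(s)^2 ds (the drift term does not contribute). Here b(s) = sqrt(5), so
  b(s)^2 = 5.
Integrating from 0 to t:
  <X>_t = int_0^t (5) ds = 5*t.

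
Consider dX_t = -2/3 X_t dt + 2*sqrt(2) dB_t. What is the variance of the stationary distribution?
lim Var(X_t) = 6

The OU SDE dX = -theta X dt + sigma dB admits the integrating factor exp(theta t): d(exp(theta t) X_t) = sigma exp(theta t) dB_t. Integrating from 0 to t gives X_t = x_0 * exp(-theta t) + sigma * int_0^t exp(-theta (t-s)) dB_s for any initial x_0. The Itô integral has variance (by the Itô isometry) sigma^2 * int_0^t exp(-2 theta (t - s)) ds = sigma^2 * (1 - exp(-2 theta t)) / (2 theta), independent of x_0.
With theta = 2/3, sigma = 2*sqrt(2):
  Var(X_t) = (2*sqrt(2))^2 * (1 - exp(-2*2/3 t)) / (2 * 2/3) = 6 - 6*exp(-4*t/3).
As t -> infinity, exp(-2*2/3 t) -> 0, so the stationary variance is sigma^2 / (2 theta) = 6.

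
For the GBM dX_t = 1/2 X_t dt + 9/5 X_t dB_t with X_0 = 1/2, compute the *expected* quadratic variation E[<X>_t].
E[<X>_t] = 81*exp(106*t/25)/424 - 81/424

<X>_t = int_0^t ((9/5) * X_s)^2 ds. Taking expectation inside the integral: E[<X>_t] = (9/5)^2 * int_0^t E[X_s^2] ds. For GBM, E[X_s^2] = x_0^2 * exp((2 mu + sigma^2) s). Integrating:
  E[<X>_t] = (9/5)^2 * (1/2)^2 * (exp((2*(1/2) + (9/5)^2) t) - 1) / (2*(1/2) + (9/5)^2)
           = (9/5)^2 * (1/2)^2 * (exp((106/25) t) - 1) / (106/25) = 81*exp(106*t/25)/424 - 81/424.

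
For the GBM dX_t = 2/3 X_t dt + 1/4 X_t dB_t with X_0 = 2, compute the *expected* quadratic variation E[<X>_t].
E[<X>_t] = 12*exp(67*t/48)/67 - 12/67

<X>_t = int_0^t ((1/4) * X_s)^2 ds. Taking expectation inside the integral: E[<X>_t] = (1/4)^2 * int_0^t E[X_s^2] ds. For GBM, E[X_s^2] = x_0^2 * exp((2 mu + sigma^2) s). Integrating:
  E[<X>_t] = (1/4)^2 * 2^2 * (exp((2*(2/3) + (1/4)^2) t) - 1) / (2*(2/3) + (1/4)^2)
           = (1/4)^2 * 2^2 * (exp((67/48) t) - 1) / (67/48) = 12*exp(67*t/48)/67 - 12/67.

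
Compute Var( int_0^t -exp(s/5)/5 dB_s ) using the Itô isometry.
Var = exp(2*t/5)/10 - 1/10

The Itô integral of a deterministic integrand f(s) has mean 0 because each increment f(s) * (B_{s+ds} - B_s) has mean 0. By the Itô isometry:
  Var( int_0^t f(s) dB_s ) = E[ (int_0^t f(s) dB_s)^2 ] = int_0^t f(s)^2 ds.
Here f(s) = -exp(s/5)/5, so f(s)^2 = exp(2*s/5)/25. Integrate:
  int_0^t (exp(2*s/5)/25) ds = exp(2*t/5)/10 - 1/10.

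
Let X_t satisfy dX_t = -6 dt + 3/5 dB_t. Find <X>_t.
<X>_t = 9*t/25

For an Itô process dX_t = a(t) dt + b(t) dB_t, the quadratic variation is <X>_t = int_0^t b(s)^2 ds (the drift term does not contribute). Here b(s) = 3/5, so
  b(s)^2 = 9/25.
Integrating from 0 to t:
  <X>_t = int_0^t (9/25) ds = 9*t/25.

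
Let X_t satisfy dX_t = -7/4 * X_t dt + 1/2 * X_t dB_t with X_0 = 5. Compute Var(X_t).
Var(X_t) = (25*exp(t/4) - 25)*exp(-7*t/2)

For GBM dX = mu X dt + sigma X dB with X_0 = x_0, apply Itô to Y = log X: dY = (mu - sigma^2/2) dt + sigma dB, so Y_t = log(x_0) + (mu - sigma^2/2) t + sigma B_t and hence X_t = x_0 * exp((mu - sigma^2/2) t + sigma B_t).
With mu = -7/4, sigma = 1/2, x_0 = 5, this gives:
  X_t = 5 * exp((-15/8) * t + (1/2) * B_t).
Since sigma*B_t ~ Normal(0, sigma^2 t), E[exp(sigma*B_t)] = exp(sigma^2 t / 2); so E[X_t] = x_0 * exp((mu - sigma^2/2) t) * exp(sigma^2 t / 2) = x_0 * exp(mu t) = 5*exp(-7*t/4).
Var(X_t) = E[X_t^2] - (E[X_t])^2 = x_0^2 * exp(2 mu t) * (exp(sigma^2 t) - 1) = (25*exp(t/4) - 25)*exp(-7*t/2).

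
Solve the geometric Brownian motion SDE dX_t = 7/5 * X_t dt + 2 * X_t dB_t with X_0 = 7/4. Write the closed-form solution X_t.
X_t = 7/4 * exp((-3/5) * t + (2) * B_t)

For GBM dX = mu X dt + sigma X dB with X_0 = x_0, apply Itô to Y = log X: dY = (mu - sigma^2/2) dt + sigma dB, so Y_t = log(x_0) + (mu - sigma^2/2) t + sigma B_t and hence X_t = x_0 * exp((mu - sigma^2/2) t + sigma B_t).
With mu = 7/5, sigma = 2, x_0 = 7/4, this gives:
  X_t = 7/4 * exp((-3/5) * t + (2) * B_t).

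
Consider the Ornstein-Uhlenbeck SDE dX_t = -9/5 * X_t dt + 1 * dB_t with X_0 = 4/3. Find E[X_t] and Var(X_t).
E[X_t] = 4*exp(-9*t/5)/3; Var(X_t) = 5/18 - 5*exp(-18*t/5)/18

The OU SDE dX = -theta X dt + sigma dB admits the integrating factor exp(theta t): d(exp(theta t) X_t) = sigma exp(theta t) dB_t. Integrating from 0 to t:
  X_t = x_0 * exp(-theta t) + sigma * int_0^t exp(-theta (t-s)) dB_s.
The Itô integral has mean 0 and (by the Itô isometry) variance sigma^2 * int_0^t exp(-2 theta (t - s)) ds = sigma^2 * (1 - exp(-2 theta t)) / (2 theta).
With theta = 9/5, sigma = 1, x_0 = 4/3:
  E[X_t] = 4/3 * exp(-9/5 t) = 4*exp(-9*t/5)/3
  Var(X_t) = (1)^2 * (1 - exp(-2*9/5 t)) / (2 * 9/5) = 5/18 - 5*exp(-18*t/5)/18.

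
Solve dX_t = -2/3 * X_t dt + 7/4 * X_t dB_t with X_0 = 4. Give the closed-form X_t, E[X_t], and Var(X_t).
X_t = 4 * exp((-211/96) t + (7/4) B_t); E[X_t] = 4*exp(-2*t/3); Var(X_t) = (16*exp(49*t/16) - 16)*exp(-4*t/3)

For GBM dX = mu X dt + sigma X dB with X_0 = x_0, apply Itô to Y = log X: dY = (mu - sigma^2/2) dt + sigma dB, so Y_t = log(x_0) + (mu - sigma^2/2) t + sigma B_t and hence X_t = x_0 * exp((mu - sigma^2/2) t + sigma B_t).
With mu = -2/3, sigma = 7/4, x_0 = 4, this gives:
  X_t = 4 * exp((-211/96) * t + (7/4) * B_t).
Since sigma*B_t ~ Normal(0, sigma^2 t), E[exp(sigma*B_t)] = exp(sigma^2 t / 2); so E[X_t] = x_0 * exp((mu - sigma^2/2) t) * exp(sigma^2 t / 2) = x_0 * exp(mu t) = 4*exp(-2*t/3).
Var(X_t) = E[X_t^2] - (E[X_t])^2 = x_0^2 * exp(2 mu t) * (exp(sigma^2 t) - 1) = (16*exp(49*t/16) - 16)*exp(-4*t/3).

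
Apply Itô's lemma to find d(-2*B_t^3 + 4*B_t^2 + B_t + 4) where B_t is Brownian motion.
d(-2*B_t^3 + 4*B_t^2 + B_t + 4) = (4 - 6*B_t) dt + (-6*B_t^2 + 8*B_t + 1) dB_t

Itô's formula for f(B_t) gives d f(B_t) = f'(B_t) dB_t + (1/2) f''(B_t) dt. Compute derivatives of f(x) = -2*x^3 + 4*x^2 + x + 4:
  f'(x)  = -6*x^2 + 8*x + 1
  f''(x) = 8 - 12*x
Substitute x = B_t and multiply the f'' term by 1/2:
  drift     = (1/2) * (8 - 12*x) evaluated at B_t = 4 - 6*B_t
  diffusion = (-6*x^2 + 8*x + 1) evaluated at B_t = -6*B_t^2 + 8*B_t + 1
Therefore d(-2*B_t^3 + 4*B_t^2 + B_t + 4) = (4 - 6*B_t) dt + (-6*B_t^2 + 8*B_t + 1) dB_t.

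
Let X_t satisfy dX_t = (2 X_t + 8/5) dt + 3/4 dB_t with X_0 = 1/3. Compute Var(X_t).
Var(X_t) = 9*exp(4*t)/64 - 9/64

The variance V(t) = Var(X_t) satisfies V'(t) = 2 a V(t) + c^2 with V(0) = 0 (drift coefficient is linear in X, diffusion is constant). With a = 2, c = 3/4, the solution is
  V(t) = (c^2 / (2 a)) * (exp(2 a t) - 1)
       = ((3/4)^2 / (2*2)) * (exp(4 t) - 1)
       = 9*exp(4*t)/64 - 9/64.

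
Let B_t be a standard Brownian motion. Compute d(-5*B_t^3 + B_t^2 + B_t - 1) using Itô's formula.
d(-5*B_t^3 + B_t^2 + B_t - 1) = (1 - 15*B_t) dt + (-15*B_t^2 + 2*B_t + 1) dB_t

Itô's formula for f(B_t) gives d f(B_t) = f'(B_t) dB_t + (1/2) f''(B_t) dt. Compute derivatives of f(x) = -5*x^3 + x^2 + x - 1:
  f'(x)  = -15*x^2 + 2*x + 1
  f''(x) = 2 - 30*x
Substitute x = B_t and multiply the f'' term by 1/2:
  drift     = (1/2) * (2 - 30*x) evaluated at B_t = 1 - 15*B_t
  diffusion = (-15*x^2 + 2*x + 1) evaluated at B_t = -15*B_t^2 + 2*B_t + 1
Therefore d(-5*B_t^3 + B_t^2 + B_t - 1) = (1 - 15*B_t) dt + (-15*B_t^2 + 2*B_t + 1) dB_t.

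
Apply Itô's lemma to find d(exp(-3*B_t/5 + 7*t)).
d(exp(-3*B_t/5 + 7*t)) = (359*exp(-3*B_t/5 + 7*t)/50) dt + (-3*exp(-3*B_t/5 + 7*t)/5) dB_t

Itô's formula for f(t, x): d f(t, B_t) = (f_t + (1/2) f_xx) dt + f_x dB_t. Compute partials of f(t, x) = exp(7*t - 3*x/5):
  f_t(t,x)  = 7*exp(7*t - 3*x/5)
  f_x(t,x)  = -3*exp(7*t - 3*x/5)/5
  f_xx(t,x) = 9*exp(7*t - 3*x/5)/25
Assemble drift = f_t + (1/2) f_xx = 359*exp(7*t - 3*x/5)/50 and diffusion = f_x = -3*exp(7*t - 3*x/5)/5. Substituting x = B_t:
  d(exp(-3*B_t/5 + 7*t)) = (359*exp(-3*B_t/5 + 7*t)/50) dt + (-3*exp(-3*B_t/5 + 7*t)/5) dB_t.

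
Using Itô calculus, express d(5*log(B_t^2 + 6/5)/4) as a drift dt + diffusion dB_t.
d(5*log(B_t^2 + 6/5)/4) = (25*(6 - 5*B_t^2)/(4*(5*B_t^2 + 6)^2)) dt + (25*B_t/(2*(5*B_t^2 + 6))) dB_t

Itô's formula for f(B_t) gives d f(B_t) = f'(B_t) dB_t + (1/2) f''(B_t) dt. Compute derivatives of f(x) = 5*log(x^2 + 6/5)/4:
  f'(x)  = 25*x/(2*(5*x^2 + 6))
  f''(x) = 25*(6 - 5*x^2)/(2*(5*x^2 + 6)^2)
Substitute x = B_t and multiply the f'' term by 1/2:
  drift     = (1/2) * (25*(6 - 5*x^2)/(2*(5*x^2 + 6)^2)) evaluated at B_t = 25*(6 - 5*B_t^2)/(4*(5*B_t^2 + 6)^2)
  diffusion = (25*x/(2*(5*x^2 + 6))) evaluated at B_t = 25*B_t/(2*(5*B_t^2 + 6))
Therefore d(5*log(B_t^2 + 6/5)/4) = (25*(6 - 5*B_t^2)/(4*(5*B_t^2 + 6)^2)) dt + (25*B_t/(2*(5*B_t^2 + 6))) dB_t.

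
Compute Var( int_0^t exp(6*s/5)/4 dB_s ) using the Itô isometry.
Var = 5*exp(12*t/5)/192 - 5/192

The Itô integral of a deterministic integrand f(s) has mean 0 because each increment f(s) * (B_{s+ds} - B_s) has mean 0. By the Itô isometry:
  Var( int_0^t f(s) dB_s ) = E[ (int_0^t f(s) dB_s)^2 ] = int_0^t f(s)^2 ds.
Here f(s) = exp(6*s/5)/4, so f(s)^2 = exp(12*s/5)/16. Integrate:
  int_0^t (exp(12*s/5)/16) ds = 5*exp(12*t/5)/192 - 5/192.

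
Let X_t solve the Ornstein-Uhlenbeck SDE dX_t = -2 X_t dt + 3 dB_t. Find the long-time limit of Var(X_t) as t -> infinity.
lim Var(X_t) = 9/4

The OU SDE dX = -theta X dt + sigma dB admits the integrating factor exp(theta t): d(exp(theta t) X_t) = sigma exp(theta t) dB_t. Integrating from 0 to t gives X_t = x_0 * exp(-theta t) + sigma * int_0^t exp(-theta (t-s)) dB_s for any initial x_0. The Itô integral has variance (by the Itô isometry) sigma^2 * int_0^t exp(-2 theta (t - s)) ds = sigma^2 * (1 - exp(-2 theta t)) / (2 theta), independent of x_0.
With theta = 2, sigma = 3:
  Var(X_t) = (3)^2 * (1 - exp(-2*2 t)) / (2 * 2) = 9/4 - 9*exp(-4*t)/4.
As t -> infinity, exp(-2*2 t) -> 0, so the stationary variance is sigma^2 / (2 theta) = 9/4.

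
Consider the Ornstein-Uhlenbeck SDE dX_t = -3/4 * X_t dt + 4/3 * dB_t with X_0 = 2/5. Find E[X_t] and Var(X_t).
E[X_t] = 2*exp(-3*t/4)/5; Var(X_t) = 32/27 - 32*exp(-3*t/2)/27

The OU SDE dX = -theta X dt + sigma dB admits the integrating factor exp(theta t): d(exp(theta t) X_t) = sigma exp(theta t) dB_t. Integrating from 0 to t:
  X_t = x_0 * exp(-theta t) + sigma * int_0^t exp(-theta (t-s)) dB_s.
The Itô integral has mean 0 and (by the Itô isometry) variance sigma^2 * int_0^t exp(-2 theta (t - s)) ds = sigma^2 * (1 - exp(-2 theta t)) / (2 theta).
With theta = 3/4, sigma = 4/3, x_0 = 2/5:
  E[X_t] = 2/5 * exp(-3/4 t) = 2*exp(-3*t/4)/5
  Var(X_t) = (4/3)^2 * (1 - exp(-2*3/4 t)) / (2 * 3/4) = 32/27 - 32*exp(-3*t/2)/27.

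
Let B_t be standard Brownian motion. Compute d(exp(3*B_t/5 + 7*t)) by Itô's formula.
d(exp(3*B_t/5 + 7*t)) = (359*exp(3*B_t/5 + 7*t)/50) dt + (3*exp(3*B_t/5 + 7*t)/5) dB_t

Itô's formula for f(t, x): d f(t, B_t) = (f_t + (1/2) f_xx) dt + f_x dB_t. Compute partials of f(t, x) = exp(7*t + 3*x/5):
  f_t(t,x)  = 7*exp(7*t + 3*x/5)
  f_x(t,x)  = 3*exp(7*t + 3*x/5)/5
  f_xx(t,x) = 9*exp(7*t + 3*x/5)/25
Assemble drift = f_t + (1/2) f_xx = 359*exp(7*t + 3*x/5)/50 and diffusion = f_x = 3*exp(7*t + 3*x/5)/5. Substituting x = B_t:
  d(exp(3*B_t/5 + 7*t)) = (359*exp(3*B_t/5 + 7*t)/50) dt + (3*exp(3*B_t/5 + 7*t)/5) dB_t.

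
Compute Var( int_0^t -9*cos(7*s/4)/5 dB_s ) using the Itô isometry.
Var = 81*t/50 + 81*sin(7*t/2)/175

The Itô integral of a deterministic integrand f(s) has mean 0 because each increment f(s) * (B_{s+ds} - B_s) has mean 0. By the Itô isometry:
  Var( int_0^t f(s) dB_s ) = E[ (int_0^t f(s) dB_s)^2 ] = int_0^t f(s)^2 ds.
Here f(s) = -9*cos(7*s/4)/5, so f(s)^2 = 81*cos(7*s/4)^2/25. Integrate:
  int_0^t (81*cos(7*s/4)^2/25) ds = 81*t/50 + 81*sin(7*t/2)/175.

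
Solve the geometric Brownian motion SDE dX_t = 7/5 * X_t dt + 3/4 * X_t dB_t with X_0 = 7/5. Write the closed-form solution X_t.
X_t = 7/5 * exp((179/160) * t + (3/4) * B_t)

For GBM dX = mu X dt + sigma X dB with X_0 = x_0, apply Itô to Y = log X: dY = (mu - sigma^2/2) dt + sigma dB, so Y_t = log(x_0) + (mu - sigma^2/2) t + sigma B_t and hence X_t = x_0 * exp((mu - sigma^2/2) t + sigma B_t).
With mu = 7/5, sigma = 3/4, x_0 = 7/5, this gives:
  X_t = 7/5 * exp((179/160) * t + (3/4) * B_t).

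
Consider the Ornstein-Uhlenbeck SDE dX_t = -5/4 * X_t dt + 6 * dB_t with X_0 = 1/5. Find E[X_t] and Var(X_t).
E[X_t] = exp(-5*t/4)/5; Var(X_t) = 72/5 - 72*exp(-5*t/2)/5

The OU SDE dX = -theta X dt + sigma dB admits the integrating factor exp(theta t): d(exp(theta t) X_t) = sigma exp(theta t) dB_t. Integrating from 0 to t:
  X_t = x_0 * exp(-theta t) + sigma * int_0^t exp(-theta (t-s)) dB_s.
The Itô integral has mean 0 and (by the Itô isometry) variance sigma^2 * int_0^t exp(-2 theta (t - s)) ds = sigma^2 * (1 - exp(-2 theta t)) / (2 theta).
With theta = 5/4, sigma = 6, x_0 = 1/5:
  E[X_t] = 1/5 * exp(-5/4 t) = exp(-5*t/4)/5
  Var(X_t) = (6)^2 * (1 - exp(-2*5/4 t)) / (2 * 5/4) = 72/5 - 72*exp(-5*t/2)/5.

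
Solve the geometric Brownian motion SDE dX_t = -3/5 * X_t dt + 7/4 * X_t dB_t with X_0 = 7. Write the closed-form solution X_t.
X_t = 7 * exp((-341/160) * t + (7/4) * B_t)

For GBM dX = mu X dt + sigma X dB with X_0 = x_0, apply Itô to Y = log X: dY = (mu - sigma^2/2) dt + sigma dB, so Y_t = log(x_0) + (mu - sigma^2/2) t + sigma B_t and hence X_t = x_0 * exp((mu - sigma^2/2) t + sigma B_t).
With mu = -3/5, sigma = 7/4, x_0 = 7, this gives:
  X_t = 7 * exp((-341/160) * t + (7/4) * B_t).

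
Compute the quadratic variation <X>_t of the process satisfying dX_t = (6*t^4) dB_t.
<X>_t = 4*t^9

For an Itô process dX_t = a(t) dt + b(t) dB_t, the quadratic variation is <X>_t = int_0^t b(s)^2 ds (the drift term does not contribute). Here b(s) = 6*s^4, so
  b(s)^2 = 36*s^8.
Integrating from 0 to t:
  <X>_t = int_0^t (36*s^8) ds = 4*t^9.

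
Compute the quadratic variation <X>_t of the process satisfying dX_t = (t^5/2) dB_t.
<X>_t = t^11/44

For an Itô process dX_t = a(t) dt + b(t) dB_t, the quadratic variation is <X>_t = int_0^t b(s)^2 ds (the drift term does not contribute). Here b(s) = s^5/2, so
  b(s)^2 = s^10/4.
Integrating from 0 to t:
  <X>_t = int_0^t (s^10/4) ds = t^11/44.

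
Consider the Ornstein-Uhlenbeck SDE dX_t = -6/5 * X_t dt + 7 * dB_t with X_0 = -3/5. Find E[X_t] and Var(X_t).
E[X_t] = -3*exp(-6*t/5)/5; Var(X_t) = 245/12 - 245*exp(-12*t/5)/12

The OU SDE dX = -theta X dt + sigma dB admits the integrating factor exp(theta t): d(exp(theta t) X_t) = sigma exp(theta t) dB_t. Integrating from 0 to t:
  X_t = x_0 * exp(-theta t) + sigma * int_0^t exp(-theta (t-s)) dB_s.
The Itô integral has mean 0 and (by the Itô isometry) variance sigma^2 * int_0^t exp(-2 theta (t - s)) ds = sigma^2 * (1 - exp(-2 theta t)) / (2 theta).
With theta = 6/5, sigma = 7, x_0 = -3/5:
  E[X_t] = -3/5 * exp(-6/5 t) = -3*exp(-6*t/5)/5
  Var(X_t) = (7)^2 * (1 - exp(-2*6/5 t)) / (2 * 6/5) = 245/12 - 245*exp(-12*t/5)/12.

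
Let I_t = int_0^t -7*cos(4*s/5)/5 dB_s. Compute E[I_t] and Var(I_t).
E[I_t] = 0; Var(I_t) = 49*t/50 + 49*sin(4*t/5)*cos(4*t/5)/40

The Itô integral of a deterministic integrand f(s) has mean 0 because each increment f(s) * (B_{s+ds} - B_s) has mean 0. By the Itô isometry:
  Var( int_0^t f(s) dB_s ) = E[ (int_0^t f(s) dB_s)^2 ] = int_0^t f(s)^2 ds.
Here f(s) = -7*cos(4*s/5)/5, so f(s)^2 = 49*cos(4*s/5)^2/25. Integrate:
  int_0^t (49*cos(4*s/5)^2/25) ds = 49*t/50 + 49*sin(4*t/5)*cos(4*t/5)/40.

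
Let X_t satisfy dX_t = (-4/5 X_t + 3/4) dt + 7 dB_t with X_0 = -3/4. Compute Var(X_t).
Var(X_t) = 245/8 - 245*exp(-8*t/5)/8

The variance V(t) = Var(X_t) satisfies V'(t) = 2 a V(t) + c^2 with V(0) = 0 (drift coefficient is linear in X, diffusion is constant). With a = -4/5, c = 7, the solution is
  V(t) = (c^2 / (2 a)) * (exp(2 a t) - 1)
       = (7^2 / (2*(-4/5))) * (exp((-8/5) t) - 1)
       = 245/8 - 245*exp(-8*t/5)/8.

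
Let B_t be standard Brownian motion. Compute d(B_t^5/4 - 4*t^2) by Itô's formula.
d(B_t^5/4 - 4*t^2) = (5*B_t^3/2 - 8*t) dt + (5*B_t^4/4) dB_t

Itô's formula for f(t, x): d f(t, B_t) = (f_t + (1/2) f_xx) dt + f_x dB_t. Compute partials of f(t, x) = -4*t^2 + x^5/4:
  f_t(t,x)  = -8*t
  f_x(t,x)  = 5*x^4/4
  f_xx(t,x) = 5*x^3
Assemble drift = f_t + (1/2) f_xx = -8*t + 5*x^3/2 and diffusion = f_x = 5*x^4/4. Substituting x = B_t:
  d(B_t^5/4 - 4*t^2) = (5*B_t^3/2 - 8*t) dt + (5*B_t^4/4) dB_t.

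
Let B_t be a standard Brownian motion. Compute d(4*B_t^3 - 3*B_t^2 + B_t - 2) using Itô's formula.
d(4*B_t^3 - 3*B_t^2 + B_t - 2) = (12*B_t - 3) dt + (12*B_t^2 - 6*B_t + 1) dB_t

Itô's formula for f(B_t) gives d f(B_t) = f'(B_t) dB_t + (1/2) f''(B_t) dt. Compute derivatives of f(x) = 4*x^3 - 3*x^2 + x - 2:
  f'(x)  = 12*x^2 - 6*x + 1
  f''(x) = 24*x - 6
Substitute x = B_t and multiply the f'' term by 1/2:
  drift     = (1/2) * (24*x - 6) evaluated at B_t = 12*B_t - 3
  diffusion = (12*x^2 - 6*x + 1) evaluated at B_t = 12*B_t^2 - 6*B_t + 1
Therefore d(4*B_t^3 - 3*B_t^2 + B_t - 2) = (12*B_t - 3) dt + (12*B_t^2 - 6*B_t + 1) dB_t.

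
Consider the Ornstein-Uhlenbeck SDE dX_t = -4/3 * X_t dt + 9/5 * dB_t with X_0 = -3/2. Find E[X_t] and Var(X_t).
E[X_t] = -3*exp(-4*t/3)/2; Var(X_t) = 243/200 - 243*exp(-8*t/3)/200

The OU SDE dX = -theta X dt + sigma dB admits the integrating factor exp(theta t): d(exp(theta t) X_t) = sigma exp(theta t) dB_t. Integrating from 0 to t:
  X_t = x_0 * exp(-theta t) + sigma * int_0^t exp(-theta (t-s)) dB_s.
The Itô integral has mean 0 and (by the Itô isometry) variance sigma^2 * int_0^t exp(-2 theta (t - s)) ds = sigma^2 * (1 - exp(-2 theta t)) / (2 theta).
With theta = 4/3, sigma = 9/5, x_0 = -3/2:
  E[X_t] = -3/2 * exp(-4/3 t) = -3*exp(-4*t/3)/2
  Var(X_t) = (9/5)^2 * (1 - exp(-2*4/3 t)) / (2 * 4/3) = 243/200 - 243*exp(-8*t/3)/200.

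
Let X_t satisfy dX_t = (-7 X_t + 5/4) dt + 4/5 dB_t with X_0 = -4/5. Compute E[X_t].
E[X_t] = 5/28 - 137*exp(-7*t)/140

Taking expectations and using E[dB_t] = 0, the mean m(t) = E[X_t] satisfies the ODE m'(t) = a m(t) + b with m(0) = x_0. With a = -7, b = 5/4, x_0 = -4/5, the solution is
  m(t) = x_0 * exp(a t) + (b/a) * (exp(a t) - 1)
       = (-4/5) * exp((-7) t) + ((5/4)/(-7)) * (exp((-7) t) - 1)
       = 5/28 - 137*exp(-7*t)/140.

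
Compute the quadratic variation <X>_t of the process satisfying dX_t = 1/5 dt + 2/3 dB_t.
<X>_t = 4*t/9

For an Itô process dX_t = a(t) dt + b(t) dB_t, the quadratic variation is <X>_t = int_0^t b(s)^2 ds (the drift term does not contribute). Here b(s) = 2/3, so
  b(s)^2 = 4/9.
Integrating from 0 to t:
  <X>_t = int_0^t (4/9) ds = 4*t/9.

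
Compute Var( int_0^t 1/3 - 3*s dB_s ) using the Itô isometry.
Var = t*(3*t^2 - t + 1/9)

The Itô integral of a deterministic integrand f(s) has mean 0 because each increment f(s) * (B_{s+ds} - B_s) has mean 0. By the Itô isometry:
  Var( int_0^t f(s) dB_s ) = E[ (int_0^t f(s) dB_s)^2 ] = int_0^t f(s)^2 ds.
Here f(s) = 1/3 - 3*s, so f(s)^2 = (9*s - 1)^2/9. Integrate:
  int_0^t ((9*s - 1)^2/9) ds = t*(3*t^2 - t + 1/9).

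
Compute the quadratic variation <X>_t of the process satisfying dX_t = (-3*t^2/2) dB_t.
<X>_t = 9*t^5/20

For an Itô process dX_t = a(t) dt + b(t) dB_t, the quadratic variation is <X>_t = int_0^t b(s)^2 ds (the drift term does not contribute). Here b(s) = -3*s^2/2, so
  b(s)^2 = 9*s^4/4.
Integrating from 0 to t:
  <X>_t = int_0^t (9*s^4/4) ds = 9*t^5/20.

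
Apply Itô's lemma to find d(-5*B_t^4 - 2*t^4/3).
d(-5*B_t^4 - 2*t^4/3) = (-30*B_t^2 - 8*t^3/3) dt + (-20*B_t^3) dB_t

Itô's formula for f(t, x): d f(t, B_t) = (f_t + (1/2) f_xx) dt + f_x dB_t. Compute partials of f(t, x) = -2*t^4/3 - 5*x^4:
  f_t(t,x)  = -8*t^3/3
  f_x(t,x)  = -20*x^3
  f_xx(t,x) = -60*x^2
Assemble drift = f_t + (1/2) f_xx = -8*t^3/3 - 30*x^2 and diffusion = f_x = -20*x^3. Substituting x = B_t:
  d(-5*B_t^4 - 2*t^4/3) = (-30*B_t^2 - 8*t^3/3) dt + (-20*B_t^3) dB_t.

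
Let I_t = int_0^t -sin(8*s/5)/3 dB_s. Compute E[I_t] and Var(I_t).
E[I_t] = 0; Var(I_t) = t/18 - 5*sin(8*t/5)*cos(8*t/5)/144

The Itô integral of a deterministic integrand f(s) has mean 0 because each increment f(s) * (B_{s+ds} - B_s) has mean 0. By the Itô isometry:
  Var( int_0^t f(s) dB_s ) = E[ (int_0^t f(s) dB_s)^2 ] = int_0^t f(s)^2 ds.
Here f(s) = -sin(8*s/5)/3, so f(s)^2 = sin(8*s/5)^2/9. Integrate:
  int_0^t (sin(8*s/5)^2/9) ds = t/18 - 5*sin(8*t/5)*cos(8*t/5)/144.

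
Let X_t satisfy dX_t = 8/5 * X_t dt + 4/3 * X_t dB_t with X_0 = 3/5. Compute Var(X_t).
Var(X_t) = 9*(exp(16*t/9) - 1)*exp(16*t/5)/25

For GBM dX = mu X dt + sigma X dB with X_0 = x_0, apply Itô to Y = log X: dY = (mu - sigma^2/2) dt + sigma dB, so Y_t = log(x_0) + (mu - sigma^2/2) t + sigma B_t and hence X_t = x_0 * exp((mu - sigma^2/2) t + sigma B_t).
With mu = 8/5, sigma = 4/3, x_0 = 3/5, this gives:
  X_t = 3/5 * exp((32/45) * t + (4/3) * B_t).
Since sigma*B_t ~ Normal(0, sigma^2 t), E[exp(sigma*B_t)] = exp(sigma^2 t / 2); so E[X_t] = x_0 * exp((mu - sigma^2/2) t) * exp(sigma^2 t / 2) = x_0 * exp(mu t) = 3*exp(8*t/5)/5.
Var(X_t) = E[X_t^2] - (E[X_t])^2 = x_0^2 * exp(2 mu t) * (exp(sigma^2 t) - 1) = 9*(exp(16*t/9) - 1)*exp(16*t/5)/25.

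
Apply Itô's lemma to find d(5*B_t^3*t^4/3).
d(5*B_t^3*t^4/3) = (5*B_t*t^3*(4*B_t^2 + 3*t)/3) dt + (5*B_t^2*t^4) dB_t

Itô's formula for f(t, x): d f(t, B_t) = (f_t + (1/2) f_xx) dt + f_x dB_t. Compute partials of f(t, x) = 5*t^4*x^3/3:
  f_t(t,x)  = 20*t^3*x^3/3
  f_x(t,x)  = 5*t^4*x^2
  f_xx(t,x) = 10*t^4*x
Assemble drift = f_t + (1/2) f_xx = 5*t^3*x*(3*t + 4*x^2)/3 and diffusion = f_x = 5*t^4*x^2. Substituting x = B_t:
  d(5*B_t^3*t^4/3) = (5*B_t*t^3*(4*B_t^2 + 3*t)/3) dt + (5*B_t^2*t^4) dB_t.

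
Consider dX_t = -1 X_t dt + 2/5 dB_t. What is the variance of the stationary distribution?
lim Var(X_t) = 2/25

The OU SDE dX = -theta X dt + sigma dB admits the integrating factor exp(theta t): d(exp(theta t) X_t) = sigma exp(theta t) dB_t. Integrating from 0 to t gives X_t = x_0 * exp(-theta t) + sigma * int_0^t exp(-theta (t-s)) dB_s for any initial x_0. The Itô integral has variance (by the Itô isometry) sigma^2 * int_0^t exp(-2 theta (t - s)) ds = sigma^2 * (1 - exp(-2 theta t)) / (2 theta), independent of x_0.
With theta = 1, sigma = 2/5:
  Var(X_t) = (2/5)^2 * (1 - exp(-2*1 t)) / (2 * 1) = 2/25 - 2*exp(-2*t)/25.
As t -> infinity, exp(-2*1 t) -> 0, so the stationary variance is sigma^2 / (2 theta) = 2/25.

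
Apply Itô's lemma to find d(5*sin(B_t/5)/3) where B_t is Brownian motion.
d(5*sin(B_t/5)/3) = (-sin(B_t/5)/30) dt + (cos(B_t/5)/3) dB_t

Itô's formula for f(B_t) gives d f(B_t) = f'(B_t) dB_t + (1/2) f''(B_t) dt. Compute derivatives of f(x) = 5*sin(x/5)/3:
  f'(x)  = cos(x/5)/3
  f''(x) = -sin(x/5)/15
Substitute x = B_t and multiply the f'' term by 1/2:
  drift     = (1/2) * (-sin(x/5)/15) evaluated at B_t = -sin(B_t/5)/30
  diffusion = (cos(x/5)/3) evaluated at B_t = cos(B_t/5)/3
Therefore d(5*sin(B_t/5)/3) = (-sin(B_t/5)/30) dt + (cos(B_t/5)/3) dB_t.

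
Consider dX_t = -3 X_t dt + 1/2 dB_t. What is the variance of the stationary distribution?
lim Var(X_t) = 1/24

The OU SDE dX = -theta X dt + sigma dB admits the integrating factor exp(theta t): d(exp(theta t) X_t) = sigma exp(theta t) dB_t. Integrating from 0 to t gives X_t = x_0 * exp(-theta t) + sigma * int_0^t exp(-theta (t-s)) dB_s for any initial x_0. The Itô integral has variance (by the Itô isometry) sigma^2 * int_0^t exp(-2 theta (t - s)) ds = sigma^2 * (1 - exp(-2 theta t)) / (2 theta), independent of x_0.
With theta = 3, sigma = 1/2:
  Var(X_t) = (1/2)^2 * (1 - exp(-2*3 t)) / (2 * 3) = 1/24 - exp(-6*t)/24.
As t -> infinity, exp(-2*3 t) -> 0, so the stationary variance is sigma^2 / (2 theta) = 1/24.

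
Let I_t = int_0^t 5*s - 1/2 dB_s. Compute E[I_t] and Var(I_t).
E[I_t] = 0; Var(I_t) = t*(100*t^2 - 30*t + 3)/12

The Itô integral of a deterministic integrand f(s) has mean 0 because each increment f(s) * (B_{s+ds} - B_s) has mean 0. By the Itô isometry:
  Var( int_0^t f(s) dB_s ) = E[ (int_0^t f(s) dB_s)^2 ] = int_0^t f(s)^2 ds.
Here f(s) = 5*s - 1/2, so f(s)^2 = (10*s - 1)^2/4. Integrate:
  int_0^t ((10*s - 1)^2/4) ds = t*(100*t^2 - 30*t + 3)/12.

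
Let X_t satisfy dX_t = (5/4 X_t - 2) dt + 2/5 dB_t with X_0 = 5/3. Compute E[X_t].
E[X_t] = exp(5*t/4)/15 + 8/5

Taking expectations and using E[dB_t] = 0, the mean m(t) = E[X_t] satisfies the ODE m'(t) = a m(t) + b with m(0) = x_0. With a = 5/4, b = -2, x_0 = 5/3, the solution is
  m(t) = x_0 * exp(a t) + (b/a) * (exp(a t) - 1)
       = (5/3) * exp((5/4) t) + ((-2)/(5/4)) * (exp((5/4) t) - 1)
       = exp(5*t/4)/15 + 8/5.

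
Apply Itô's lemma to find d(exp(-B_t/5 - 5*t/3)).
d(exp(-B_t/5 - 5*t/3)) = (-247*exp(-B_t/5 - 5*t/3)/150) dt + (-exp(-B_t/5 - 5*t/3)/5) dB_t

Itô's formula for f(t, x): d f(t, B_t) = (f_t + (1/2) f_xx) dt + f_x dB_t. Compute partials of f(t, x) = exp(-5*t/3 - x/5):
  f_t(t,x)  = -5*exp(-5*t/3 - x/5)/3
  f_x(t,x)  = -exp(-5*t/3 - x/5)/5
  f_xx(t,x) = exp(-5*t/3 - x/5)/25
Assemble drift = f_t + (1/2) f_xx = -247*exp(-5*t/3 - x/5)/150 and diffusion = f_x = -exp(-5*t/3 - x/5)/5. Substituting x = B_t:
  d(exp(-B_t/5 - 5*t/3)) = (-247*exp(-B_t/5 - 5*t/3)/150) dt + (-exp(-B_t/5 - 5*t/3)/5) dB_t.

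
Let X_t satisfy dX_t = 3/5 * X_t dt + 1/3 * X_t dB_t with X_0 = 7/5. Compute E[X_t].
E[X_t] = 7*exp(3*t/5)/5

For GBM dX = mu X dt + sigma X dB with X_0 = x_0, apply Itô to Y = log X: dY = (mu - sigma^2/2) dt + sigma dB, so Y_t = log(x_0) + (mu - sigma^2/2) t + sigma B_t and hence X_t = x_0 * exp((mu - sigma^2/2) t + sigma B_t).
With mu = 3/5, sigma = 1/3, x_0 = 7/5, this gives:
  X_t = 7/5 * exp((49/90) * t + (1/3) * B_t).
Since sigma*B_t ~ Normal(0, sigma^2 t), E[exp(sigma*B_t)] = exp(sigma^2 t / 2); so E[X_t] = x_0 * exp((mu - sigma^2/2) t) * exp(sigma^2 t / 2) = x_0 * exp(mu t) = 7*exp(3*t/5)/5.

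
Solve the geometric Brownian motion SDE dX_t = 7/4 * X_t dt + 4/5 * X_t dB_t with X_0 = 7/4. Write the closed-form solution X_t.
X_t = 7/4 * exp((143/100) * t + (4/5) * B_t)

For GBM dX = mu X dt + sigma X dB with X_0 = x_0, apply Itô to Y = log X: dY = (mu - sigma^2/2) dt + sigma dB, so Y_t = log(x_0) + (mu - sigma^2/2) t + sigma B_t and hence X_t = x_0 * exp((mu - sigma^2/2) t + sigma B_t).
With mu = 7/4, sigma = 4/5, x_0 = 7/4, this gives:
  X_t = 7/4 * exp((143/100) * t + (4/5) * B_t).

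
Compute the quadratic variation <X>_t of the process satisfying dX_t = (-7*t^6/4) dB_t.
<X>_t = 49*t^13/208

For an Itô process dX_t = a(t) dt + b(t) dB_t, the quadratic variation is <X>_t = int_0^t b(s)^2 ds (the drift term does not contribute). Here b(s) = -7*s^6/4, so
  b(s)^2 = 49*s^12/16.
Integrating from 0 to t:
  <X>_t = int_0^t (49*s^12/16) ds = 49*t^13/208.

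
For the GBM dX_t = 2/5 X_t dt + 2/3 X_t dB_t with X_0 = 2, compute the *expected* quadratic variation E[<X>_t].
E[<X>_t] = 10*exp(56*t/45)/7 - 10/7

<X>_t = int_0^t ((2/3) * X_s)^2 ds. Taking expectation inside the integral: E[<X>_t] = (2/3)^2 * int_0^t E[X_s^2] ds. For GBM, E[X_s^2] = x_0^2 * exp((2 mu + sigma^2) s). Integrating:
  E[<X>_t] = (2/3)^2 * 2^2 * (exp((2*(2/5) + (2/3)^2) t) - 1) / (2*(2/5) + (2/3)^2)
           = (2/3)^2 * 2^2 * (exp((56/45) t) - 1) / (56/45) = 10*exp(56*t/45)/7 - 10/7.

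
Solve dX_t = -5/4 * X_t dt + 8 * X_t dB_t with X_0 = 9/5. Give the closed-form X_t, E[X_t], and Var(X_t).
X_t = 9/5 * exp((-133/4) t + (8) B_t); E[X_t] = 9*exp(-5*t/4)/5; Var(X_t) = (81*exp(64*t) - 81)*exp(-5*t/2)/25

For GBM dX = mu X dt + sigma X dB with X_0 = x_0, apply Itô to Y = log X: dY = (mu - sigma^2/2) dt + sigma dB, so Y_t = log(x_0) + (mu - sigma^2/2) t + sigma B_t and hence X_t = x_0 * exp((mu - sigma^2/2) t + sigma B_t).
With mu = -5/4, sigma = 8, x_0 = 9/5, this gives:
  X_t = 9/5 * exp((-133/4) * t + (8) * B_t).
Since sigma*B_t ~ Normal(0, sigma^2 t), E[exp(sigma*B_t)] = exp(sigma^2 t / 2); so E[X_t] = x_0 * exp((mu - sigma^2/2) t) * exp(sigma^2 t / 2) = x_0 * exp(mu t) = 9*exp(-5*t/4)/5.
Var(X_t) = E[X_t^2] - (E[X_t])^2 = x_0^2 * exp(2 mu t) * (exp(sigma^2 t) - 1) = (81*exp(64*t) - 81)*exp(-5*t/2)/25.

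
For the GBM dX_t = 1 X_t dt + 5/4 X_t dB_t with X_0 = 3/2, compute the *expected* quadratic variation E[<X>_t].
E[<X>_t] = 75*exp(57*t/16)/76 - 75/76

<X>_t = int_0^t ((5/4) * X_s)^2 ds. Taking expectation inside the integral: E[<X>_t] = (5/4)^2 * int_0^t E[X_s^2] ds. For GBM, E[X_s^2] = x_0^2 * exp((2 mu + sigma^2) s). Integrating:
  E[<X>_t] = (5/4)^2 * (3/2)^2 * (exp((2*1 + (5/4)^2) t) - 1) / (2*1 + (5/4)^2)
           = (5/4)^2 * (3/2)^2 * (exp((57/16) t) - 1) / (57/16) = 75*exp(57*t/16)/76 - 75/76.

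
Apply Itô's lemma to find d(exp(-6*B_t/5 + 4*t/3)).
d(exp(-6*B_t/5 + 4*t/3)) = (154*exp(-6*B_t/5 + 4*t/3)/75) dt + (-6*exp(-6*B_t/5 + 4*t/3)/5) dB_t

Itô's formula for f(t, x): d f(t, B_t) = (f_t + (1/2) f_xx) dt + f_x dB_t. Compute partials of f(t, x) = exp(4*t/3 - 6*x/5):
  f_t(t,x)  = 4*exp(4*t/3 - 6*x/5)/3
  f_x(t,x)  = -6*exp(4*t/3 - 6*x/5)/5
  f_xx(t,x) = 36*exp(4*t/3 - 6*x/5)/25
Assemble drift = f_t + (1/2) f_xx = 154*exp(4*t/3 - 6*x/5)/75 and diffusion = f_x = -6*exp(4*t/3 - 6*x/5)/5. Substituting x = B_t:
  d(exp(-6*B_t/5 + 4*t/3)) = (154*exp(-6*B_t/5 + 4*t/3)/75) dt + (-6*exp(-6*B_t/5 + 4*t/3)/5) dB_t.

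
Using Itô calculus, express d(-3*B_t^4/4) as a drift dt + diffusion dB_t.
d(-3*B_t^4/4) = (-9*B_t^2/2) dt + (-3*B_t^3) dB_t

Itô's formula for f(B_t) gives d f(B_t) = f'(B_t) dB_t + (1/2) f''(B_t) dt. Compute derivatives of f(x) = -3*x^4/4:
  f'(x)  = -3*x^3
  f''(x) = -9*x^2
Substitute x = B_t and multiply the f'' term by 1/2:
  drift     = (1/2) * (-9*x^2) evaluated at B_t = -9*B_t^2/2
  diffusion = (-3*x^3) evaluated at B_t = -3*B_t^3
Therefore d(-3*B_t^4/4) = (-9*B_t^2/2) dt + (-3*B_t^3) dB_t.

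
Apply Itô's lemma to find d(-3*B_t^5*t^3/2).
d(-3*B_t^5*t^3/2) = (B_t^3*t^2*(-9*B_t^2/2 - 15*t)) dt + (-15*B_t^4*t^3/2) dB_t

Itô's formula for f(t, x): d f(t, B_t) = (f_t + (1/2) f_xx) dt + f_x dB_t. Compute partials of f(t, x) = -3*t^3*x^5/2:
  f_t(t,x)  = -9*t^2*x^5/2
  f_x(t,x)  = -15*t^3*x^4/2
  f_xx(t,x) = -30*t^3*x^3
Assemble drift = f_t + (1/2) f_xx = t^2*x^3*(-15*t - 9*x^2/2) and diffusion = f_x = -15*t^3*x^4/2. Substituting x = B_t:
  d(-3*B_t^5*t^3/2) = (B_t^3*t^2*(-9*B_t^2/2 - 15*t)) dt + (-15*B_t^4*t^3/2) dB_t.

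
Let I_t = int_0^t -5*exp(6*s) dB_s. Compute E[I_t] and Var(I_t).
E[I_t] = 0; Var(I_t) = 25*exp(12*t)/12 - 25/12

The Itô integral of a deterministic integrand f(s) has mean 0 because each increment f(s) * (B_{s+ds} - B_s) has mean 0. By the Itô isometry:
  Var( int_0^t f(s) dB_s ) = E[ (int_0^t f(s) dB_s)^2 ] = int_0^t f(s)^2 ds.
Here f(s) = -5*exp(6*s), so f(s)^2 = 25*exp(12*s). Integrate:
  int_0^t (25*exp(12*s)) ds = 25*exp(12*t)/12 - 25/12.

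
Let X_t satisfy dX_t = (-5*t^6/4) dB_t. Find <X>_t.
<X>_t = 25*t^13/208

For an Itô process dX_t = a(t) dt + b(t) dB_t, the quadratic variation is <X>_t = int_0^t b(s)^2 ds (the drift term does not contribute). Here b(s) = -5*s^6/4, so
  b(s)^2 = 25*s^12/16.
Integrating from 0 to t:
  <X>_t = int_0^t (25*s^12/16) ds = 25*t^13/208.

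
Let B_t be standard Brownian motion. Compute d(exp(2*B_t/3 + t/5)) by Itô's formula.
d(exp(2*B_t/3 + t/5)) = (19*exp(2*B_t/3 + t/5)/45) dt + (2*exp(2*B_t/3 + t/5)/3) dB_t

Itô's formula for f(t, x): d f(t, B_t) = (f_t + (1/2) f_xx) dt + f_x dB_t. Compute partials of f(t, x) = exp(t/5 + 2*x/3):
  f_t(t,x)  = exp(t/5 + 2*x/3)/5
  f_x(t,x)  = 2*exp(t/5 + 2*x/3)/3
  f_xx(t,x) = 4*exp(t/5 + 2*x/3)/9
Assemble drift = f_t + (1/2) f_xx = 19*exp(t/5 + 2*x/3)/45 and diffusion = f_x = 2*exp(t/5 + 2*x/3)/3. Substituting x = B_t:
  d(exp(2*B_t/3 + t/5)) = (19*exp(2*B_t/3 + t/5)/45) dt + (2*exp(2*B_t/3 + t/5)/3) dB_t.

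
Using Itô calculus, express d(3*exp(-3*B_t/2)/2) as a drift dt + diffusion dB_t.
d(3*exp(-3*B_t/2)/2) = (27*exp(-3*B_t/2)/16) dt + (-9*exp(-3*B_t/2)/4) dB_t

Itô's formula for f(B_t) gives d f(B_t) = f'(B_t) dB_t + (1/2) f''(B_t) dt. Compute derivatives of f(x) = 3*exp(-3*x/2)/2:
  f'(x)  = -9*exp(-3*x/2)/4
  f''(x) = 27*exp(-3*x/2)/8
Substitute x = B_t and multiply the f'' term by 1/2:
  drift     = (1/2) * (27*exp(-3*x/2)/8) evaluated at B_t = 27*exp(-3*B_t/2)/16
  diffusion = (-9*exp(-3*x/2)/4) evaluated at B_t = -9*exp(-3*B_t/2)/4
Therefore d(3*exp(-3*B_t/2)/2) = (27*exp(-3*B_t/2)/16) dt + (-9*exp(-3*B_t/2)/4) dB_t.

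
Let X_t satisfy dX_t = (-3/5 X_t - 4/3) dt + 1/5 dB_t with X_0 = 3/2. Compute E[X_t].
E[X_t] = -20/9 + 67*exp(-3*t/5)/18

Taking expectations and using E[dB_t] = 0, the mean m(t) = E[X_t] satisfies the ODE m'(t) = a m(t) + b with m(0) = x_0. With a = -3/5, b = -4/3, x_0 = 3/2, the solution is
  m(t) = x_0 * exp(a t) + (b/a) * (exp(a t) - 1)
       = (3/2) * exp((-3/5) t) + ((-4/3)/(-3/5)) * (exp((-3/5) t) - 1)
       = -20/9 + 67*exp(-3*t/5)/18.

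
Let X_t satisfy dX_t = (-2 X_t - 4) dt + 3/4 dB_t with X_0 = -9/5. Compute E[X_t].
E[X_t] = -2 + exp(-2*t)/5

Taking expectations and using E[dB_t] = 0, the mean m(t) = E[X_t] satisfies the ODE m'(t) = a m(t) + b with m(0) = x_0. With a = -2, b = -4, x_0 = -9/5, the solution is
  m(t) = x_0 * exp(a t) + (b/a) * (exp(a t) - 1)
       = (-9/5) * exp((-2) t) + ((-4)/(-2)) * (exp((-2) t) - 1)
       = -2 + exp(-2*t)/5.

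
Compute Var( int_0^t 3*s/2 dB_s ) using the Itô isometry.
Var = 3*t^3/4

The Itô integral of a deterministic integrand f(s) has mean 0 because each increment f(s) * (B_{s+ds} - B_s) has mean 0. By the Itô isometry:
  Var( int_0^t f(s) dB_s ) = E[ (int_0^t f(s) dB_s)^2 ] = int_0^t f(s)^2 ds.
Here f(s) = 3*s/2, so f(s)^2 = 9*s^2/4. Integrate:
  int_0^t (9*s^2/4) ds = 3*t^3/4.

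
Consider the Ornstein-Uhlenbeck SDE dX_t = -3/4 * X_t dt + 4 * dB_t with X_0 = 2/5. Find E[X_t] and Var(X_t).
E[X_t] = 2*exp(-3*t/4)/5; Var(X_t) = 32/3 - 32*exp(-3*t/2)/3

The OU SDE dX = -theta X dt + sigma dB admits the integrating factor exp(theta t): d(exp(theta t) X_t) = sigma exp(theta t) dB_t. Integrating from 0 to t:
  X_t = x_0 * exp(-theta t) + sigma * int_0^t exp(-theta (t-s)) dB_s.
The Itô integral has mean 0 and (by the Itô isometry) variance sigma^2 * int_0^t exp(-2 theta (t - s)) ds = sigma^2 * (1 - exp(-2 theta t)) / (2 theta).
With theta = 3/4, sigma = 4, x_0 = 2/5:
  E[X_t] = 2/5 * exp(-3/4 t) = 2*exp(-3*t/4)/5
  Var(X_t) = (4)^2 * (1 - exp(-2*3/4 t)) / (2 * 3/4) = 32/3 - 32*exp(-3*t/2)/3.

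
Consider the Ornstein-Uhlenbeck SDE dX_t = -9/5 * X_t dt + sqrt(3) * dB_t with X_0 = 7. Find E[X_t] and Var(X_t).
E[X_t] = 7*exp(-9*t/5); Var(X_t) = 5/6 - 5*exp(-18*t/5)/6

The OU SDE dX = -theta X dt + sigma dB admits the integrating factor exp(theta t): d(exp(theta t) X_t) = sigma exp(theta t) dB_t. Integrating from 0 to t:
  X_t = x_0 * exp(-theta t) + sigma * int_0^t exp(-theta (t-s)) dB_s.
The Itô integral has mean 0 and (by the Itô isometry) variance sigma^2 * int_0^t exp(-2 theta (t - s)) ds = sigma^2 * (1 - exp(-2 theta t)) / (2 theta).
With theta = 9/5, sigma = sqrt(3), x_0 = 7:
  E[X_t] = 7 * exp(-9/5 t) = 7*exp(-9*t/5)
  Var(X_t) = (sqrt(3))^2 * (1 - exp(-2*9/5 t)) / (2 * 9/5) = 5/6 - 5*exp(-18*t/5)/6.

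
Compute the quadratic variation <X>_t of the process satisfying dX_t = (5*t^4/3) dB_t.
<X>_t = 25*t^9/81

For an Itô process dX_t = a(t) dt + b(t) dB_t, the quadratic variation is <X>_t = int_0^t b(s)^2 ds (the drift term does not contribute). Here b(s) = 5*s^4/3, so
  b(s)^2 = 25*s^8/9.
Integrating from 0 to t:
  <X>_t = int_0^t (25*s^8/9) ds = 25*t^9/81.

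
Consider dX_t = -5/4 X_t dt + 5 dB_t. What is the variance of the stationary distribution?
lim Var(X_t) = 10

The OU SDE dX = -theta X dt + sigma dB admits the integrating factor exp(theta t): d(exp(theta t) X_t) = sigma exp(theta t) dB_t. Integrating from 0 to t gives X_t = x_0 * exp(-theta t) + sigma * int_0^t exp(-theta (t-s)) dB_s for any initial x_0. The Itô integral has variance (by the Itô isometry) sigma^2 * int_0^t exp(-2 theta (t - s)) ds = sigma^2 * (1 - exp(-2 theta t)) / (2 theta), independent of x_0.
With theta = 5/4, sigma = 5:
  Var(X_t) = (5)^2 * (1 - exp(-2*5/4 t)) / (2 * 5/4) = 10 - 10*exp(-5*t/2).
As t -> infinity, exp(-2*5/4 t) -> 0, so the stationary variance is sigma^2 / (2 theta) = 10.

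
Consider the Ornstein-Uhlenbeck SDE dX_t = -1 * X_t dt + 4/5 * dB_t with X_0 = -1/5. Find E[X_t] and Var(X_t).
E[X_t] = -exp(-t)/5; Var(X_t) = 8/25 - 8*exp(-2*t)/25

The OU SDE dX = -theta X dt + sigma dB admits the integrating factor exp(theta t): d(exp(theta t) X_t) = sigma exp(theta t) dB_t. Integrating from 0 to t:
  X_t = x_0 * exp(-theta t) + sigma * int_0^t exp(-theta (t-s)) dB_s.
The Itô integral has mean 0 and (by the Itô isometry) variance sigma^2 * int_0^t exp(-2 theta (t - s)) ds = sigma^2 * (1 - exp(-2 theta t)) / (2 theta).
With theta = 1, sigma = 4/5, x_0 = -1/5:
  E[X_t] = -1/5 * exp(-1 t) = -exp(-t)/5
  Var(X_t) = (4/5)^2 * (1 - exp(-2*1 t)) / (2 * 1) = 8/25 - 8*exp(-2*t)/25.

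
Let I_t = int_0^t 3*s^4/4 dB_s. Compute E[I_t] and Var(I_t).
E[I_t] = 0; Var(I_t) = t^9/16

The Itô integral of a deterministic integrand f(s) has mean 0 because each increment f(s) * (B_{s+ds} - B_s) has mean 0. By the Itô isometry:
  Var( int_0^t f(s) dB_s ) = E[ (int_0^t f(s) dB_s)^2 ] = int_0^t f(s)^2 ds.
Here f(s) = 3*s^4/4, so f(s)^2 = 9*s^8/16. Integrate:
  int_0^t (9*s^8/16) ds = t^9/16.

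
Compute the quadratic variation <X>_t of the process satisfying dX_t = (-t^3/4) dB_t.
<X>_t = t^7/112

For an Itô process dX_t = a(t) dt + b(t) dB_t, the quadratic variation is <X>_t = int_0^t b(s)^2 ds (the drift term does not contribute). Here b(s) = -s^3/4, so
  b(s)^2 = s^6/16.
Integrating from 0 to t:
  <X>_t = int_0^t (s^6/16) ds = t^7/112.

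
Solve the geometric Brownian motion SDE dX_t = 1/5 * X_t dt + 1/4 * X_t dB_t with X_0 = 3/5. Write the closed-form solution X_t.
X_t = 3/5 * exp((27/160) * t + (1/4) * B_t)

For GBM dX = mu X dt + sigma X dB with X_0 = x_0, apply Itô to Y = log X: dY = (mu - sigma^2/2) dt + sigma dB, so Y_t = log(x_0) + (mu - sigma^2/2) t + sigma B_t and hence X_t = x_0 * exp((mu - sigma^2/2) t + sigma B_t).
With mu = 1/5, sigma = 1/4, x_0 = 3/5, this gives:
  X_t = 3/5 * exp((27/160) * t + (1/4) * B_t).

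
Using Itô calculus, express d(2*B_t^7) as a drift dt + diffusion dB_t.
d(2*B_t^7) = (42*B_t^5) dt + (14*B_t^6) dB_t

Itô's formula for f(B_t) gives d f(B_t) = f'(B_t) dB_t + (1/2) f''(B_t) dt. Compute derivatives of f(x) = 2*x^7:
  f'(x)  = 14*x^6
  f''(x) = 84*x^5
Substitute x = B_t and multiply the f'' term by 1/2:
  drift     = (1/2) * (84*x^5) evaluated at B_t = 42*B_t^5
  diffusion = (14*x^6) evaluated at B_t = 14*B_t^6
Therefore d(2*B_t^7) = (42*B_t^5) dt + (14*B_t^6) dB_t.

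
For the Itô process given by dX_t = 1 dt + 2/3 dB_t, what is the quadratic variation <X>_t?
<X>_t = 4*t/9

For an Itô process dX_t = a(t) dt + b(t) dB_t, the quadratic variation is <X>_t = int_0^t b(s)^2 ds (the drift term does not contribute). Here b(s) = 2/3, so
  b(s)^2 = 4/9.
Integrating from 0 to t:
  <X>_t = int_0^t (4/9) ds = 4*t/9.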